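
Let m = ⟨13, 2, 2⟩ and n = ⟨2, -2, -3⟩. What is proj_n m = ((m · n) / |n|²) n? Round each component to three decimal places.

(1.882, -1.882, -2.824)

m · n = 13·2 + 2·(-2) + 2·(-3) = 26 - 4 - 6 = 16
|n|² = 4 + 4 + 9 = 17
proj_n m = (16/17) · (2, -2, -3) ≈ (1.882, -1.882, -2.824)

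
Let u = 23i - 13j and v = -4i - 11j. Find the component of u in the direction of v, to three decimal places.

u · v = 23·(-4) + (-13)·(-11) = -92 + 143 = 51
|v| = √(16 + 121) = √137 ≈ 11.7047
comp_v u = 51 / √137 ≈ 4.357

4.357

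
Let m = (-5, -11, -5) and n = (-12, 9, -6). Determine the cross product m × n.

i: (-11)·(-6) - (-5)·9 = 66 - (-45) = 111
j: (-5)·(-12) - (-5)·(-6) = 60 - 30 = 30
k: (-5)·9 - (-11)·(-12) = -45 - 132 = -177
m × n = (111, 30, -177)

(111, 30, -177)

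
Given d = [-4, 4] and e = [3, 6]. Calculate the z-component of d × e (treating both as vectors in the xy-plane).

-36

(-4)·6 - 4·3 = -24 - 12 = -36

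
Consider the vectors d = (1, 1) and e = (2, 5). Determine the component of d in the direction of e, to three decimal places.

1.300

d · e = 1·2 + 1·5 = 2 + 5 = 7
|e| = √(4 + 25) = √29 ≈ 5.3852
comp_e d = 7 / √29 ≈ 1.300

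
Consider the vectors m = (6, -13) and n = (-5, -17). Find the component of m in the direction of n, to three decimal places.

10.779

m · n = 6·(-5) + (-13)·(-17) = -30 + 221 = 191
|n| = √(25 + 289) = √314 ≈ 17.7200
comp_n m = 191 / √314 ≈ 10.779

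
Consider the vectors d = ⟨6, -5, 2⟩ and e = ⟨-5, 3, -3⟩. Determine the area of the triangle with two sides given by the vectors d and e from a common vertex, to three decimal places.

6.964

i: (-5)·(-3) - 2·3 = 15 - 6 = 9
j: 2·(-5) - 6·(-3) = -10 - (-18) = 8
k: 6·3 - (-5)·(-5) = 18 - 25 = -7
d × e = (9, 8, -7)
|d × e| = √(9² + 8² + (-7)²) = √194 ≈ 13.9284
area = ½ · 13.9284 ≈ 6.964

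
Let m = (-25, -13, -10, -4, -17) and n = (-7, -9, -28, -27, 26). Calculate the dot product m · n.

m · n = (-25)·(-7) + (-13)·(-9) + (-10)·(-28) + (-4)·(-27) + (-17)·26 = 175 + 117 + 280 + 108 - 442 = 238

238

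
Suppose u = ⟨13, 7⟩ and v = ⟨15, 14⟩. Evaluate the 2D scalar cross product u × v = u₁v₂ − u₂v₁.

13·14 - 7·15 = 182 - 105 = 77

77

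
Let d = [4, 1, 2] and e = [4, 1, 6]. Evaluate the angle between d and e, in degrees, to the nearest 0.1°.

29.6

d · e = 4·4 + 1·1 + 2·6 = 16 + 1 + 12 = 29
|d|² = 16 + 1 + 4 = 21,  |d| = √21 ≈ 4.582576
|e|² = 16 + 1 + 36 = 53,  |e| = √53 ≈ 7.280110
cos θ = 29 / (4.582576 · 7.280110) ≈ 0.86926
θ = arccos(0.86926) ≈ 29.6°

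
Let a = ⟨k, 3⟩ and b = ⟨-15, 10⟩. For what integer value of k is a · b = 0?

2

a · b = k·(-15) + 3·10 = 30 - 15k
Set equal to 0: -15k = -30, so k = 2.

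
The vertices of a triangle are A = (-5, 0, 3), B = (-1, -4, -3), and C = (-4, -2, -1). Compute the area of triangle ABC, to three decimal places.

5.745

AB = (4, -4, -6),  AC = (1, -2, -4)
i: (-4)·(-4) - (-6)·(-2) = 16 - 12 = 4
j: (-6)·1 - 4·(-4) = -6 - (-16) = 10
k: 4·(-2) - (-4)·1 = -8 - (-4) = -4
AB × AC = (4, 10, -4)
|AB × AC| = √132 ≈ 11.4891
area = ½ · 11.4891 ≈ 5.745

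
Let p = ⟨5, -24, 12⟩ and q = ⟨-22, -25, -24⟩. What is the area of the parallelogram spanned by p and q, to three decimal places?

i: (-24)·(-24) - 12·(-25) = 576 - (-300) = 876
j: 12·(-22) - 5·(-24) = -264 - (-120) = -144
k: 5·(-25) - (-24)·(-22) = -125 - 528 = -653
p × q = (876, -144, -653)
|p × q| = √(876² + (-144)² + (-653)²) = √1214521 ≈ 1102.0531

1102.053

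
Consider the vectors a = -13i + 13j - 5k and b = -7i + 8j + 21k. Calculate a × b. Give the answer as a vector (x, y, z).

(313, 308, -13)

i: 13·21 - (-5)·8 = 273 - (-40) = 313
j: (-5)·(-7) - (-13)·21 = 35 - (-273) = 308
k: (-13)·8 - 13·(-7) = -104 - (-91) = -13
a × b = (313, 308, -13)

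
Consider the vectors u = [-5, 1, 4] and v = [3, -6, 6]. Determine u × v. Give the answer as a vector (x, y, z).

(30, 42, 27)

i: 1·6 - 4·(-6) = 6 - (-24) = 30
j: 4·3 - (-5)·6 = 12 - (-30) = 42
k: (-5)·(-6) - 1·3 = 30 - 3 = 27
u × v = (30, 42, 27)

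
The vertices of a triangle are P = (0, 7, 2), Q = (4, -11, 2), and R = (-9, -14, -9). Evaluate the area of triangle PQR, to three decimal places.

159.418

PQ = (4, -18, 0),  PR = (-9, -21, -11)
i: (-18)·(-11) - 0·(-21) = 198 - 0 = 198
j: 0·(-9) - 4·(-11) = 0 - (-44) = 44
k: 4·(-21) - (-18)·(-9) = -84 - 162 = -246
PQ × PR = (198, 44, -246)
|PQ × PR| = √101656 ≈ 318.8354
area = ½ · 318.8354 ≈ 159.418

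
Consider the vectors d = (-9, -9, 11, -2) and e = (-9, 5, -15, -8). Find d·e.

d · e = (-9)·(-9) + (-9)·5 + 11·(-15) + (-2)·(-8) = 81 - 45 - 165 + 16 = -113

-113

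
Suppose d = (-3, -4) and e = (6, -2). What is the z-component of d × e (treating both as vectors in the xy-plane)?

(-3)·(-2) - (-4)·6 = 6 - (-24) = 30

30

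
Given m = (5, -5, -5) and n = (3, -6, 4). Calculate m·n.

m · n = 5·3 + (-5)·(-6) + (-5)·4 = 15 + 30 - 20 = 25

25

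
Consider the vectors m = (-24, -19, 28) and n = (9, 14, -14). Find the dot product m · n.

-874

m · n = (-24)·9 + (-19)·14 + 28·(-14) = -216 - 266 - 392 = -874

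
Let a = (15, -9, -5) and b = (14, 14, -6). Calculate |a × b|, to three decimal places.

i: (-9)·(-6) - (-5)·14 = 54 - (-70) = 124
j: (-5)·14 - 15·(-6) = -70 - (-90) = 20
k: 15·14 - (-9)·14 = 210 - (-126) = 336
a × b = (124, 20, 336)
|a × b| = √(124² + 20² + 336²) = √128672 ≈ 358.7088

358.709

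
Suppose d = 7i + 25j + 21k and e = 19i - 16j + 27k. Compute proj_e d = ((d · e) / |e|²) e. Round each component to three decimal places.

(4.235, -3.566, 6.018)

d · e = 7·19 + 25·(-16) + 21·27 = 133 - 400 + 567 = 300
|e|² = 361 + 256 + 729 = 1346
proj_e d = (300/1346) · (19, -16, 27) ≈ (4.235, -3.566, 6.018)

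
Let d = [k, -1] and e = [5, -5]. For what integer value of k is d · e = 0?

-1

d · e = k·5 + (-1)·(-5) = 5 + 5k
Set equal to 0: 5k = -5, so k = -1.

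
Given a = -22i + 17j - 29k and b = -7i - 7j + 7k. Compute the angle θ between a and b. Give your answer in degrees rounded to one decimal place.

a · b = (-22)·(-7) + 17·(-7) + (-29)·7 = 154 - 119 - 203 = -168
|a|² = 484 + 289 + 841 = 1614,  |a| = √1614 ≈ 40.174619
|b|² = 49 + 49 + 49 = 147,  |b| = √147 ≈ 12.124356
cos θ = -168 / (40.174619 · 12.124356) ≈ -0.34490
θ = arccos(-0.34490) ≈ 110.2°

110.2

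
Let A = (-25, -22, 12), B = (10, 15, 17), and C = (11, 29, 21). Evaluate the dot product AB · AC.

AB = B − A = (35, 37, 5)
AC = C − A = (36, 51, 9)
AB · AC = 35·36 + 37·51 + 5·9 = 1260 + 1887 + 45 = 3192

3192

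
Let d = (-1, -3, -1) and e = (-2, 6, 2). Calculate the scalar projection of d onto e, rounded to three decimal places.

-2.714

d · e = (-1)·(-2) + (-3)·6 + (-1)·2 = 2 - 18 - 2 = -18
|e| = √(4 + 36 + 4) = √44 ≈ 6.6332
comp_e d = -18 / √44 ≈ -2.714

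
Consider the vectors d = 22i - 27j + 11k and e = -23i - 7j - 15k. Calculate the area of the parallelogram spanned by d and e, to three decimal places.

915.903

i: (-27)·(-15) - 11·(-7) = 405 - (-77) = 482
j: 11·(-23) - 22·(-15) = -253 - (-330) = 77
k: 22·(-7) - (-27)·(-23) = -154 - 621 = -775
d × e = (482, 77, -775)
|d × e| = √(482² + 77² + (-775)²) = √838878 ≈ 915.9028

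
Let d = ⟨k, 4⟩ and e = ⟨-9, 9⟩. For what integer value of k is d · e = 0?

4

d · e = k·(-9) + 4·9 = 36 - 9k
Set equal to 0: -9k = -36, so k = 4.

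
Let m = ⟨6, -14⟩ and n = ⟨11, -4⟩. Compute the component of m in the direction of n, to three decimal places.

m · n = 6·11 + (-14)·(-4) = 66 + 56 = 122
|n| = √(121 + 16) = √137 ≈ 11.7047
comp_n m = 122 / √137 ≈ 10.423

10.423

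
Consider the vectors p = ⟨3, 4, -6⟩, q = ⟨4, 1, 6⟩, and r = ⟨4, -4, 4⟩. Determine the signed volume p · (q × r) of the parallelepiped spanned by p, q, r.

236

q × r:
i: 1·4 - 6·(-4) = 4 - (-24) = 28
j: 6·4 - 4·4 = 24 - 16 = 8
k: 4·(-4) - 1·4 = -16 - 4 = -20
q × r = (28, 8, -20)
p · (q × r) = 3·28 + 4·8 + (-6)·(-20) = 84 + 32 + 120 = 236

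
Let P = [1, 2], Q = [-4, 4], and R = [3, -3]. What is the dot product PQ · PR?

-20

PQ = Q − P = (-5, 2)
PR = R − P = (2, -5)
PQ · PR = (-5)·2 + 2·(-5) = -10 - 10 = -20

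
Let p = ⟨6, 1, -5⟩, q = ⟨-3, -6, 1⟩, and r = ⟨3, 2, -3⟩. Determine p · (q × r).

q × r:
i: (-6)·(-3) - 1·2 = 18 - 2 = 16
j: 1·3 - (-3)·(-3) = 3 - 9 = -6
k: (-3)·2 - (-6)·3 = -6 - (-18) = 12
q × r = (16, -6, 12)
p · (q × r) = 6·16 + 1·(-6) + (-5)·12 = 96 - 6 - 60 = 30

30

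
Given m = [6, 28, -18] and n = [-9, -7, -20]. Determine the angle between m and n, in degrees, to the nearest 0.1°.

81.9

m · n = 6·(-9) + 28·(-7) + (-18)·(-20) = -54 - 196 + 360 = 110
|m|² = 36 + 784 + 324 = 1144,  |m| = √1144 ≈ 33.823069
|n|² = 81 + 49 + 400 = 530,  |n| = √530 ≈ 23.021729
cos θ = 110 / (33.823069 · 23.021729) ≈ 0.14127
θ = arccos(0.14127) ≈ 81.9°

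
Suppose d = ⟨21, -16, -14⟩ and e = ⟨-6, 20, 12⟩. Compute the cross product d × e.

i: (-16)·12 - (-14)·20 = -192 - (-280) = 88
j: (-14)·(-6) - 21·12 = 84 - 252 = -168
k: 21·20 - (-16)·(-6) = 420 - 96 = 324
d × e = (88, -168, 324)

(88, -168, 324)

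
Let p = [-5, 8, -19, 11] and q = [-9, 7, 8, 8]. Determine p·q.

37

p · q = (-5)·(-9) + 8·7 + (-19)·8 + 11·8 = 45 + 56 - 152 + 88 = 37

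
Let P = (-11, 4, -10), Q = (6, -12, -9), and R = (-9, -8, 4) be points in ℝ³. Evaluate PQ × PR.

PQ = (17, -16, 1)
PR = (2, -12, 14)
i: (-16)·14 - 1·(-12) = -224 - (-12) = -212
j: 1·2 - 17·14 = 2 - 238 = -236
k: 17·(-12) - (-16)·2 = -204 - (-32) = -172
PQ × PR = (-212, -236, -172)

(-212, -236, -172)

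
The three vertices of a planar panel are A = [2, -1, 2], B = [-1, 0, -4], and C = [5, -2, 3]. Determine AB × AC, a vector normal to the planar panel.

(-5, -15, 0)

AB = (-3, 1, -6)
AC = (3, -1, 1)
i: 1·1 - (-6)·(-1) = 1 - 6 = -5
j: (-6)·3 - (-3)·1 = -18 - (-3) = -15
k: (-3)·(-1) - 1·3 = 3 - 3 = 0
AB × AC = (-5, -15, 0)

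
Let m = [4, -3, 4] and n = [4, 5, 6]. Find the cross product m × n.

(-38, -8, 32)

i: (-3)·6 - 4·5 = -18 - 20 = -38
j: 4·4 - 4·6 = 16 - 24 = -8
k: 4·5 - (-3)·4 = 20 - (-12) = 32
m × n = (-38, -8, 32)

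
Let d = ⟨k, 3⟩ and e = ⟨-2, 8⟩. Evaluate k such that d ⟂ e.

d · e = k·(-2) + 3·8 = 24 - 2k
Set equal to 0: -2k = -24, so k = 12.

12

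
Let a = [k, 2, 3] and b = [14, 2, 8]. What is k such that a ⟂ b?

-2

a · b = k·14 + 2·2 + 3·8 = 28 + 14k
Set equal to 0: 14k = -28, so k = -2.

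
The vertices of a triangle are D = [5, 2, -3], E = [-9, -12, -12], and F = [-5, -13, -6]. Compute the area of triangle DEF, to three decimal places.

62.954

DE = (-14, -14, -9),  DF = (-10, -15, -3)
i: (-14)·(-3) - (-9)·(-15) = 42 - 135 = -93
j: (-9)·(-10) - (-14)·(-3) = 90 - 42 = 48
k: (-14)·(-15) - (-14)·(-10) = 210 - 140 = 70
DE × DF = (-93, 48, 70)
|DE × DF| = √15853 ≈ 125.9087
area = ½ · 125.9087 ≈ 62.954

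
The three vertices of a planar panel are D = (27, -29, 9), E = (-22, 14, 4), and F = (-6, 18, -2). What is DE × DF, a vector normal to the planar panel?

DE = (-49, 43, -5)
DF = (-33, 47, -11)
i: 43·(-11) - (-5)·47 = -473 - (-235) = -238
j: (-5)·(-33) - (-49)·(-11) = 165 - 539 = -374
k: (-49)·47 - 43·(-33) = -2303 - (-1419) = -884
DE × DF = (-238, -374, -884)

(-238, -374, -884)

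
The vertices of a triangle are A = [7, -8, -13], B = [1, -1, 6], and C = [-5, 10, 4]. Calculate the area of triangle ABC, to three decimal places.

128.628

AB = (-6, 7, 19),  AC = (-12, 18, 17)
i: 7·17 - 19·18 = 119 - 342 = -223
j: 19·(-12) - (-6)·17 = -228 - (-102) = -126
k: (-6)·18 - 7·(-12) = -108 - (-84) = -24
AB × AC = (-223, -126, -24)
|AB × AC| = √66181 ≈ 257.2567
area = ½ · 257.2567 ≈ 128.628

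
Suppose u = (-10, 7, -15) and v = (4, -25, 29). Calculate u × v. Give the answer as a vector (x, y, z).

(-172, 230, 222)

i: 7·29 - (-15)·(-25) = 203 - 375 = -172
j: (-15)·4 - (-10)·29 = -60 - (-290) = 230
k: (-10)·(-25) - 7·4 = 250 - 28 = 222
u × v = (-172, 230, 222)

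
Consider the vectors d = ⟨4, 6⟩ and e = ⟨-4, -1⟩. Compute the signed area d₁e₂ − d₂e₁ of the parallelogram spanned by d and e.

20

4·(-1) - 6·(-4) = -4 - (-24) = 20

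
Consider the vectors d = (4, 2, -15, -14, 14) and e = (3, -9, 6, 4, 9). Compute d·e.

-26

d · e = 4·3 + 2·(-9) + (-15)·6 + (-14)·4 + 14·9 = 12 - 18 - 90 - 56 + 126 = -26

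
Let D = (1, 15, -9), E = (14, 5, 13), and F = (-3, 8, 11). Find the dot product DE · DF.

458

DE = E − D = (13, -10, 22)
DF = F − D = (-4, -7, 20)
DE · DF = 13·(-4) + (-10)·(-7) + 22·20 = -52 + 70 + 440 = 458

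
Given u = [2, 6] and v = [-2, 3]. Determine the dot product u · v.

14

u · v = 2·(-2) + 6·3 = -4 + 18 = 14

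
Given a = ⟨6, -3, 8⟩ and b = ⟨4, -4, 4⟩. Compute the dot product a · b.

68

a · b = 6·4 + (-3)·(-4) + 8·4 = 24 + 12 + 32 = 68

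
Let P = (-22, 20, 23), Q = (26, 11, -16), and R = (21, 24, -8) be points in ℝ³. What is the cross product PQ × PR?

PQ = (48, -9, -39)
PR = (43, 4, -31)
i: (-9)·(-31) - (-39)·4 = 279 - (-156) = 435
j: (-39)·43 - 48·(-31) = -1677 - (-1488) = -189
k: 48·4 - (-9)·43 = 192 - (-387) = 579
PQ × PR = (435, -189, 579)

(435, -189, 579)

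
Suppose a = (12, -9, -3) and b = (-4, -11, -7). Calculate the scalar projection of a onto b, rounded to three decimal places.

5.279

a · b = 12·(-4) + (-9)·(-11) + (-3)·(-7) = -48 + 99 + 21 = 72
|b| = √(16 + 121 + 49) = √186 ≈ 13.6382
comp_b a = 72 / √186 ≈ 5.279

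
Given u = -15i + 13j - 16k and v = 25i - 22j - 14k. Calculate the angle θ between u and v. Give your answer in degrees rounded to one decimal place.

u · v = (-15)·25 + 13·(-22) + (-16)·(-14) = -375 - 286 + 224 = -437
|u|² = 225 + 169 + 256 = 650,  |u| = √650 ≈ 25.495098
|v|² = 625 + 484 + 196 = 1305,  |v| = √1305 ≈ 36.124784
cos θ = -437 / (25.495098 · 36.124784) ≈ -0.47448
θ = arccos(-0.47448) ≈ 118.3°

118.3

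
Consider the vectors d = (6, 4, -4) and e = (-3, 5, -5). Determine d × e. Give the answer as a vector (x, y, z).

i: 4·(-5) - (-4)·5 = -20 - (-20) = 0
j: (-4)·(-3) - 6·(-5) = 12 - (-30) = 42
k: 6·5 - 4·(-3) = 30 - (-12) = 42
d × e = (0, 42, 42)

(0, 42, 42)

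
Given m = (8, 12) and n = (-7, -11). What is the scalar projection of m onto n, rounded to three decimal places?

-14.419

m · n = 8·(-7) + 12·(-11) = -56 - 132 = -188
|n| = √(49 + 121) = √170 ≈ 13.0384
comp_n m = -188 / √170 ≈ -14.419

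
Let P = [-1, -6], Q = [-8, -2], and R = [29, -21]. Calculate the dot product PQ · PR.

-270

PQ = Q − P = (-7, 4)
PR = R − P = (30, -15)
PQ · PR = (-7)·30 + 4·(-15) = -210 - 60 = -270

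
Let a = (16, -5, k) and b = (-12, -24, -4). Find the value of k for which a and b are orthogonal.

-18

a · b = 16·(-12) + (-5)·(-24) + k·(-4) = -72 - 4k
Set equal to 0: -4k = 72, so k = -18.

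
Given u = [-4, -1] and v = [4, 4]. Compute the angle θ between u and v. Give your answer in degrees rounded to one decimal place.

u · v = (-4)·4 + (-1)·4 = -16 - 4 = -20
|u|² = 16 + 1 = 17,  |u| = √17 ≈ 4.123106
|v|² = 16 + 16 = 32,  |v| = √32 ≈ 5.656854
cos θ = -20 / (4.123106 · 5.656854) ≈ -0.85749
θ = arccos(-0.85749) ≈ 149.0°

149.0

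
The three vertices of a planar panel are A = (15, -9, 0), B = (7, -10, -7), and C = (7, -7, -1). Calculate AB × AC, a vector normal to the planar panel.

AB = (-8, -1, -7)
AC = (-8, 2, -1)
i: (-1)·(-1) - (-7)·2 = 1 - (-14) = 15
j: (-7)·(-8) - (-8)·(-1) = 56 - 8 = 48
k: (-8)·2 - (-1)·(-8) = -16 - 8 = -24
AB × AC = (15, 48, -24)

(15, 48, -24)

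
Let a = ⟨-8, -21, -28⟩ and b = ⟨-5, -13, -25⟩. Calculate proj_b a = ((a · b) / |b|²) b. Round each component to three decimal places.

(-6.184, -16.079, -30.922)

a · b = (-8)·(-5) + (-21)·(-13) + (-28)·(-25) = 40 + 273 + 700 = 1013
|b|² = 25 + 169 + 625 = 819
proj_b a = (1013/819) · (-5, -13, -25) ≈ (-6.184, -16.079, -30.922)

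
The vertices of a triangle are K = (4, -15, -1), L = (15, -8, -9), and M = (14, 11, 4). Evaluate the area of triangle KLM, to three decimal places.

KL = (11, 7, -8),  KM = (10, 26, 5)
i: 7·5 - (-8)·26 = 35 - (-208) = 243
j: (-8)·10 - 11·5 = -80 - 55 = -135
k: 11·26 - 7·10 = 286 - 70 = 216
KL × KM = (243, -135, 216)
|KL × KM| = √123930 ≈ 352.0369
area = ½ · 352.0369 ≈ 176.018

176.018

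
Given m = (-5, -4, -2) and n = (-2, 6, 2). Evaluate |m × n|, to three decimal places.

i: (-4)·2 - (-2)·6 = -8 - (-12) = 4
j: (-2)·(-2) - (-5)·2 = 4 - (-10) = 14
k: (-5)·6 - (-4)·(-2) = -30 - 8 = -38
m × n = (4, 14, -38)
|m × n| = √(4² + 14² + (-38)²) = √1656 ≈ 40.6940

40.694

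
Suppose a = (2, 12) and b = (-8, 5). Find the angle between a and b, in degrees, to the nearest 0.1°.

a · b = 2·(-8) + 12·5 = -16 + 60 = 44
|a|² = 4 + 144 = 148,  |a| = √148 ≈ 12.165525
|b|² = 64 + 25 = 89,  |b| = √89 ≈ 9.433981
cos θ = 44 / (12.165525 · 9.433981) ≈ 0.38338
θ = arccos(0.38338) ≈ 67.5°

67.5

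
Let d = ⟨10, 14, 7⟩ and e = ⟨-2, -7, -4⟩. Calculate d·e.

-146

d · e = 10·(-2) + 14·(-7) + 7·(-4) = -20 - 98 - 28 = -146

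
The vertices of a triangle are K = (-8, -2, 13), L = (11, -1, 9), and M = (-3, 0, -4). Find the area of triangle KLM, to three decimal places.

152.462

KL = (19, 1, -4),  KM = (5, 2, -17)
i: 1·(-17) - (-4)·2 = -17 - (-8) = -9
j: (-4)·5 - 19·(-17) = -20 - (-323) = 303
k: 19·2 - 1·5 = 38 - 5 = 33
KL × KM = (-9, 303, 33)
|KL × KM| = √92979 ≈ 304.9246
area = ½ · 304.9246 ≈ 152.462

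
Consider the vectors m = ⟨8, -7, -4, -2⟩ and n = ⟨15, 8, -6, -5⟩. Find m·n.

m · n = 8·15 + (-7)·8 + (-4)·(-6) + (-2)·(-5) = 120 - 56 + 24 + 10 = 98

98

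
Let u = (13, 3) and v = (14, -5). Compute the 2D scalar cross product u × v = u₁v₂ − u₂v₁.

-107

13·(-5) - 3·14 = -65 - 42 = -107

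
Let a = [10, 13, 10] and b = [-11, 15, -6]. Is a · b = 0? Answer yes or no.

no

a · b = 10·(-11) + 13·15 + 10·(-6) = -110 + 195 - 60 = 25
Nonzero, so the vectors are not orthogonal.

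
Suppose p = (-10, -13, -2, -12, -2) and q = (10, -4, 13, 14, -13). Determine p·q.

-216

p · q = (-10)·10 + (-13)·(-4) + (-2)·13 + (-12)·14 + (-2)·(-13) = -100 + 52 - 26 - 168 + 26 = -216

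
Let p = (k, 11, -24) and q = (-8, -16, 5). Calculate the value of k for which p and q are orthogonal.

p · q = k·(-8) + 11·(-16) + (-24)·5 = -296 - 8k
Set equal to 0: -8k = 296, so k = -37.

-37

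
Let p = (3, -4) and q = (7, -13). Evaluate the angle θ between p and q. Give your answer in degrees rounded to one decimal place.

p · q = 3·7 + (-4)·(-13) = 21 + 52 = 73
|p|² = 9 + 16 = 25,  |p| = √25 ≈ 5.000000
|q|² = 49 + 169 = 218,  |q| = √218 ≈ 14.764823
cos θ = 73 / (5.000000 · 14.764823) ≈ 0.98884
θ = arccos(0.98884) ≈ 8.6°

8.6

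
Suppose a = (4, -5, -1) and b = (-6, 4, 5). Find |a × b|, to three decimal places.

28.862

i: (-5)·5 - (-1)·4 = -25 - (-4) = -21
j: (-1)·(-6) - 4·5 = 6 - 20 = -14
k: 4·4 - (-5)·(-6) = 16 - 30 = -14
a × b = (-21, -14, -14)
|a × b| = √((-21)² + (-14)² + (-14)²) = √833 ≈ 28.8617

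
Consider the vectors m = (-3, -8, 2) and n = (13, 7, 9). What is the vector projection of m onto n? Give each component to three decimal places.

(-3.348, -1.803, -2.318)

m · n = (-3)·13 + (-8)·7 + 2·9 = -39 - 56 + 18 = -77
|n|² = 169 + 49 + 81 = 299
proj_n m = (-77/299) · (13, 7, 9) ≈ (-3.348, -1.803, -2.318)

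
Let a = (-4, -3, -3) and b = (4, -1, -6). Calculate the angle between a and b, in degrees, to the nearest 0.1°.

a · b = (-4)·4 + (-3)·(-1) + (-3)·(-6) = -16 + 3 + 18 = 5
|a|² = 16 + 9 + 9 = 34,  |a| = √34 ≈ 5.830952
|b|² = 16 + 1 + 36 = 53,  |b| = √53 ≈ 7.280110
cos θ = 5 / (5.830952 · 7.280110) ≈ 0.11779
θ = arccos(0.11779) ≈ 83.2°

83.2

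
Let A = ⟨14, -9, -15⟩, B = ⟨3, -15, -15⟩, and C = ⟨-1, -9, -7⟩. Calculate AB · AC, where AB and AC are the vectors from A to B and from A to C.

AB = B − A = (-11, -6, 0)
AC = C − A = (-15, 0, 8)
AB · AC = (-11)·(-15) + (-6)·0 + 0·8 = 165 + 0 + 0 = 165

165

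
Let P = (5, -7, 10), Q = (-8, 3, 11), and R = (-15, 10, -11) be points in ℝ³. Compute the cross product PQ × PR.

PQ = (-13, 10, 1)
PR = (-20, 17, -21)
i: 10·(-21) - 1·17 = -210 - 17 = -227
j: 1·(-20) - (-13)·(-21) = -20 - 273 = -293
k: (-13)·17 - 10·(-20) = -221 - (-200) = -21
PQ × PR = (-227, -293, -21)

(-227, -293, -21)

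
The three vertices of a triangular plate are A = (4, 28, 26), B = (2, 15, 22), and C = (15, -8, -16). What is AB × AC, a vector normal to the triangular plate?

AB = (-2, -13, -4)
AC = (11, -36, -42)
i: (-13)·(-42) - (-4)·(-36) = 546 - 144 = 402
j: (-4)·11 - (-2)·(-42) = -44 - 84 = -128
k: (-2)·(-36) - (-13)·11 = 72 - (-143) = 215
AB × AC = (402, -128, 215)

(402, -128, 215)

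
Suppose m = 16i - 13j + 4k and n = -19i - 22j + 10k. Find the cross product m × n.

(-42, -236, -599)

i: (-13)·10 - 4·(-22) = -130 - (-88) = -42
j: 4·(-19) - 16·10 = -76 - 160 = -236
k: 16·(-22) - (-13)·(-19) = -352 - 247 = -599
m × n = (-42, -236, -599)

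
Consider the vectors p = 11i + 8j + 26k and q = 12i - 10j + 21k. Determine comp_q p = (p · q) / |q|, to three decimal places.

p · q = 11·12 + 8·(-10) + 26·21 = 132 - 80 + 546 = 598
|q| = √(144 + 100 + 441) = √685 ≈ 26.1725
comp_q p = 598 / √685 ≈ 22.848

22.848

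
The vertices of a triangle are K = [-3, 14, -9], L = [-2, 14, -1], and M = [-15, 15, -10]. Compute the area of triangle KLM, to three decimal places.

47.671

KL = (1, 0, 8),  KM = (-12, 1, -1)
i: 0·(-1) - 8·1 = 0 - 8 = -8
j: 8·(-12) - 1·(-1) = -96 - (-1) = -95
k: 1·1 - 0·(-12) = 1 - 0 = 1
KL × KM = (-8, -95, 1)
|KL × KM| = √9090 ≈ 95.3415
area = ½ · 95.3415 ≈ 47.671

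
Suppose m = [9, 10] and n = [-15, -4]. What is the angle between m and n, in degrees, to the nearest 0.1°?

146.9

m · n = 9·(-15) + 10·(-4) = -135 - 40 = -175
|m|² = 81 + 100 = 181,  |m| = √181 ≈ 13.453624
|n|² = 225 + 16 = 241,  |n| = √241 ≈ 15.524175
cos θ = -175 / (13.453624 · 15.524175) ≈ -0.83790
θ = arccos(-0.83790) ≈ 146.9°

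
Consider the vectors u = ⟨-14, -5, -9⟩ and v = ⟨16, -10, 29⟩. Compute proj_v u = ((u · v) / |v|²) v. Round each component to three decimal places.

(-5.815, 3.634, -10.539)

u · v = (-14)·16 + (-5)·(-10) + (-9)·29 = -224 + 50 - 261 = -435
|v|² = 256 + 100 + 841 = 1197
proj_v u = (-435/1197) · (16, -10, 29) ≈ (-5.815, 3.634, -10.539)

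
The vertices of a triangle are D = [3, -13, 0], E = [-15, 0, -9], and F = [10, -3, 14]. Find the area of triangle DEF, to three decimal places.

DE = (-18, 13, -9),  DF = (7, 10, 14)
i: 13·14 - (-9)·10 = 182 - (-90) = 272
j: (-9)·7 - (-18)·14 = -63 - (-252) = 189
k: (-18)·10 - 13·7 = -180 - 91 = -271
DE × DF = (272, 189, -271)
|DE × DF| = √183146 ≈ 427.9556
area = ½ · 427.9556 ≈ 213.978

213.978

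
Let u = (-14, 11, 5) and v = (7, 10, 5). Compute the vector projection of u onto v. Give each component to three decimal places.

(1.489, 2.126, 1.063)

u · v = (-14)·7 + 11·10 + 5·5 = -98 + 110 + 25 = 37
|v|² = 49 + 100 + 25 = 174
proj_v u = (37/174) · (7, 10, 5) ≈ (1.489, 2.126, 1.063)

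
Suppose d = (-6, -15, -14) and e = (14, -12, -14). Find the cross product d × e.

i: (-15)·(-14) - (-14)·(-12) = 210 - 168 = 42
j: (-14)·14 - (-6)·(-14) = -196 - 84 = -280
k: (-6)·(-12) - (-15)·14 = 72 - (-210) = 282
d × e = (42, -280, 282)

(42, -280, 282)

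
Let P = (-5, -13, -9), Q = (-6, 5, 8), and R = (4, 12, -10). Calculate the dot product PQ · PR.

424

PQ = Q − P = (-1, 18, 17)
PR = R − P = (9, 25, -1)
PQ · PR = (-1)·9 + 18·25 + 17·(-1) = -9 + 450 - 17 = 424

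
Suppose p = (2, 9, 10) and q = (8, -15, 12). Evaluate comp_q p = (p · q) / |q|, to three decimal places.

p · q = 2·8 + 9·(-15) + 10·12 = 16 - 135 + 120 = 1
|q| = √(64 + 225 + 144) = √433 ≈ 20.8087
comp_q p = 1 / √433 ≈ 0.048

0.048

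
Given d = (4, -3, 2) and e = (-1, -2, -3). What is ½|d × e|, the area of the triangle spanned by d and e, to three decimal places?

9.874

i: (-3)·(-3) - 2·(-2) = 9 - (-4) = 13
j: 2·(-1) - 4·(-3) = -2 - (-12) = 10
k: 4·(-2) - (-3)·(-1) = -8 - 3 = -11
d × e = (13, 10, -11)
|d × e| = √(13² + 10² + (-11)²) = √390 ≈ 19.7484
area = ½ · 19.7484 ≈ 9.874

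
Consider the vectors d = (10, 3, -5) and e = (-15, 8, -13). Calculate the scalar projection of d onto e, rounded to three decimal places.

d · e = 10·(-15) + 3·8 + (-5)·(-13) = -150 + 24 + 65 = -61
|e| = √(225 + 64 + 169) = √458 ≈ 21.4009
comp_e d = -61 / √458 ≈ -2.850

-2.850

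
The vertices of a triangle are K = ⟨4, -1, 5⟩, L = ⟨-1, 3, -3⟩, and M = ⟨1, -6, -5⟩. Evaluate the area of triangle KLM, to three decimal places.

45.948

KL = (-5, 4, -8),  KM = (-3, -5, -10)
i: 4·(-10) - (-8)·(-5) = -40 - 40 = -80
j: (-8)·(-3) - (-5)·(-10) = 24 - 50 = -26
k: (-5)·(-5) - 4·(-3) = 25 - (-12) = 37
KL × KM = (-80, -26, 37)
|KL × KM| = √8445 ≈ 91.8967
area = ½ · 91.8967 ≈ 45.948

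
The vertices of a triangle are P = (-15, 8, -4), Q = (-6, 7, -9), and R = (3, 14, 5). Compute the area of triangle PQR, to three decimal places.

93.362

PQ = (9, -1, -5),  PR = (18, 6, 9)
i: (-1)·9 - (-5)·6 = -9 - (-30) = 21
j: (-5)·18 - 9·9 = -90 - 81 = -171
k: 9·6 - (-1)·18 = 54 - (-18) = 72
PQ × PR = (21, -171, 72)
|PQ × PR| = √34866 ≈ 186.7244
area = ½ · 186.7244 ≈ 93.362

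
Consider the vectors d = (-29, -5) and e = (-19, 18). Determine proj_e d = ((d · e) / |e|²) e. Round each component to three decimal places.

(-12.787, 12.114)

d · e = (-29)·(-19) + (-5)·18 = 551 - 90 = 461
|e|² = 361 + 324 = 685
proj_e d = (461/685) · (-19, 18) ≈ (-12.787, 12.114)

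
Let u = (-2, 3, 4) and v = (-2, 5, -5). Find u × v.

(-35, -18, -4)

i: 3·(-5) - 4·5 = -15 - 20 = -35
j: 4·(-2) - (-2)·(-5) = -8 - 10 = -18
k: (-2)·5 - 3·(-2) = -10 - (-6) = -4
u × v = (-35, -18, -4)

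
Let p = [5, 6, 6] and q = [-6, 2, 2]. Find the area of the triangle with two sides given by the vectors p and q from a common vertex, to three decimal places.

32.527

i: 6·2 - 6·2 = 12 - 12 = 0
j: 6·(-6) - 5·2 = -36 - 10 = -46
k: 5·2 - 6·(-6) = 10 - (-36) = 46
p × q = (0, -46, 46)
|p × q| = √(0² + (-46)² + 46²) = √4232 ≈ 65.0538
area = ½ · 65.0538 ≈ 32.527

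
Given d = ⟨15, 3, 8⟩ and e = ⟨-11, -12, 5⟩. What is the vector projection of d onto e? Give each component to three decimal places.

(6.107, 6.662, -2.776)

d · e = 15·(-11) + 3·(-12) + 8·5 = -165 - 36 + 40 = -161
|e|² = 121 + 144 + 25 = 290
proj_e d = (-161/290) · (-11, -12, 5) ≈ (6.107, 6.662, -2.776)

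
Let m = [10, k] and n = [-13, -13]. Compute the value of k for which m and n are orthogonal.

m · n = 10·(-13) + k·(-13) = -130 - 13k
Set equal to 0: -13k = 130, so k = -10.

-10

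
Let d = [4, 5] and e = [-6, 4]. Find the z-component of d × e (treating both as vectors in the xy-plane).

4·4 - 5·(-6) = 16 - (-30) = 46

46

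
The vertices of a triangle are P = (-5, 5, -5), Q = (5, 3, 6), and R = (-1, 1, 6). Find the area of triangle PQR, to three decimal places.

PQ = (10, -2, 11),  PR = (4, -4, 11)
i: (-2)·11 - 11·(-4) = -22 - (-44) = 22
j: 11·4 - 10·11 = 44 - 110 = -66
k: 10·(-4) - (-2)·4 = -40 - (-8) = -32
PQ × PR = (22, -66, -32)
|PQ × PR| = √5864 ≈ 76.5768
area = ½ · 76.5768 ≈ 38.288

38.288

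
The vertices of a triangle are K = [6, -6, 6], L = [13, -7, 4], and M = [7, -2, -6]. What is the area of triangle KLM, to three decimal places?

KL = (7, -1, -2),  KM = (1, 4, -12)
i: (-1)·(-12) - (-2)·4 = 12 - (-8) = 20
j: (-2)·1 - 7·(-12) = -2 - (-84) = 82
k: 7·4 - (-1)·1 = 28 - (-1) = 29
KL × KM = (20, 82, 29)
|KL × KM| = √7965 ≈ 89.2468
area = ½ · 89.2468 ≈ 44.623

44.623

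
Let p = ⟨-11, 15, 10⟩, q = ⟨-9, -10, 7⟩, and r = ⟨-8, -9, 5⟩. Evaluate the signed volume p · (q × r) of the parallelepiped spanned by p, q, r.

q × r:
i: (-10)·5 - 7·(-9) = -50 - (-63) = 13
j: 7·(-8) - (-9)·5 = -56 - (-45) = -11
k: (-9)·(-9) - (-10)·(-8) = 81 - 80 = 1
q × r = (13, -11, 1)
p · (q × r) = (-11)·13 + 15·(-11) + 10·1 = -143 - 165 + 10 = -298

-298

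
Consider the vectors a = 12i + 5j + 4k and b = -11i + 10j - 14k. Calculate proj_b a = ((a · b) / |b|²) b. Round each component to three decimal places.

(3.640, -3.309, 4.633)

a · b = 12·(-11) + 5·10 + 4·(-14) = -132 + 50 - 56 = -138
|b|² = 121 + 100 + 196 = 417
proj_b a = (-138/417) · (-11, 10, -14) ≈ (3.640, -3.309, 4.633)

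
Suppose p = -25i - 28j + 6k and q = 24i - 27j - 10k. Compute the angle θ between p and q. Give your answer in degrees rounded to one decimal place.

86.1

p · q = (-25)·24 + (-28)·(-27) + 6·(-10) = -600 + 756 - 60 = 96
|p|² = 625 + 784 + 36 = 1445,  |p| = √1445 ≈ 38.013156
|q|² = 576 + 729 + 100 = 1405,  |q| = √1405 ≈ 37.483330
cos θ = 96 / (38.013156 · 37.483330) ≈ 0.06738
θ = arccos(0.06738) ≈ 86.1°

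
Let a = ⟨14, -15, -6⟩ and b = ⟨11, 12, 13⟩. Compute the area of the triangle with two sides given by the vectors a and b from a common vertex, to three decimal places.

i: (-15)·13 - (-6)·12 = -195 - (-72) = -123
j: (-6)·11 - 14·13 = -66 - 182 = -248
k: 14·12 - (-15)·11 = 168 - (-165) = 333
a × b = (-123, -248, 333)
|a × b| = √((-123)² + (-248)² + 333²) = √187522 ≈ 433.0381
area = ½ · 433.0381 ≈ 216.519

216.519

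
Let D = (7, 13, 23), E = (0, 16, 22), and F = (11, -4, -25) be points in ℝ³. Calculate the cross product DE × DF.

DE = (-7, 3, -1)
DF = (4, -17, -48)
i: 3·(-48) - (-1)·(-17) = -144 - 17 = -161
j: (-1)·4 - (-7)·(-48) = -4 - 336 = -340
k: (-7)·(-17) - 3·4 = 119 - 12 = 107
DE × DF = (-161, -340, 107)

(-161, -340, 107)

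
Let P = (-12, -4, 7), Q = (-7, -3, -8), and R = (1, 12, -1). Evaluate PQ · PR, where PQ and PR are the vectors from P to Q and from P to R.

201

PQ = Q − P = (5, 1, -15)
PR = R − P = (13, 16, -8)
PQ · PR = 5·13 + 1·16 + (-15)·(-8) = 65 + 16 + 120 = 201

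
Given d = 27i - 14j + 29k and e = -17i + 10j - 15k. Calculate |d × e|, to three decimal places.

123.158

i: (-14)·(-15) - 29·10 = 210 - 290 = -80
j: 29·(-17) - 27·(-15) = -493 - (-405) = -88
k: 27·10 - (-14)·(-17) = 270 - 238 = 32
d × e = (-80, -88, 32)
|d × e| = √((-80)² + (-88)² + 32²) = √15168 ≈ 123.1584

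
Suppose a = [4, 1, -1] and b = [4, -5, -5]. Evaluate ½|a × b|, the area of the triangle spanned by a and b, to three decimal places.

i: 1·(-5) - (-1)·(-5) = -5 - 5 = -10
j: (-1)·4 - 4·(-5) = -4 - (-20) = 16
k: 4·(-5) - 1·4 = -20 - 4 = -24
a × b = (-10, 16, -24)
|a × b| = √((-10)² + 16² + (-24)²) = √932 ≈ 30.5287
area = ½ · 30.5287 ≈ 15.264

15.264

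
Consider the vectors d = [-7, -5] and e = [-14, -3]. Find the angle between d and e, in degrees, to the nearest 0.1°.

d · e = (-7)·(-14) + (-5)·(-3) = 98 + 15 = 113
|d|² = 49 + 25 = 74,  |d| = √74 ≈ 8.602325
|e|² = 196 + 9 = 205,  |e| = √205 ≈ 14.317821
cos θ = 113 / (8.602325 · 14.317821) ≈ 0.91746
θ = arccos(0.91746) ≈ 23.4°

23.4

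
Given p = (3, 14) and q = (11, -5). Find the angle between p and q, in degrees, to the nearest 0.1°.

p · q = 3·11 + 14·(-5) = 33 - 70 = -37
|p|² = 9 + 196 = 205,  |p| = √205 ≈ 14.317821
|q|² = 121 + 25 = 146,  |q| = √146 ≈ 12.083046
cos θ = -37 / (14.317821 · 12.083046) ≈ -0.21387
θ = arccos(-0.21387) ≈ 102.3°

102.3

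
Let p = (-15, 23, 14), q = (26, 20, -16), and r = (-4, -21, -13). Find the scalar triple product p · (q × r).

q × r:
i: 20·(-13) - (-16)·(-21) = -260 - 336 = -596
j: (-16)·(-4) - 26·(-13) = 64 - (-338) = 402
k: 26·(-21) - 20·(-4) = -546 - (-80) = -466
q × r = (-596, 402, -466)
p · (q × r) = (-15)·(-596) + 23·402 + 14·(-466) = 8940 + 9246 - 6524 = 11662

11662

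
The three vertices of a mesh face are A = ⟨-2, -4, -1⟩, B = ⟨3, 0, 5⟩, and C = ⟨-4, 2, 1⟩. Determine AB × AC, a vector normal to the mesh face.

AB = (5, 4, 6)
AC = (-2, 6, 2)
i: 4·2 - 6·6 = 8 - 36 = -28
j: 6·(-2) - 5·2 = -12 - 10 = -22
k: 5·6 - 4·(-2) = 30 - (-8) = 38
AB × AC = (-28, -22, 38)

(-28, -22, 38)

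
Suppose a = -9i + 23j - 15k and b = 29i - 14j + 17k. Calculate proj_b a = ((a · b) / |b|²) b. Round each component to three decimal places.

a · b = (-9)·29 + 23·(-14) + (-15)·17 = -261 - 322 - 255 = -838
|b|² = 841 + 196 + 289 = 1326
proj_b a = (-838/1326) · (29, -14, 17) ≈ (-18.327, 8.848, -10.744)

(-18.327, 8.848, -10.744)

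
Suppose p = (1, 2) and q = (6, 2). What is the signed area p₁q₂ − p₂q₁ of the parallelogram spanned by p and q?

-10

1·2 - 2·6 = 2 - 12 = -10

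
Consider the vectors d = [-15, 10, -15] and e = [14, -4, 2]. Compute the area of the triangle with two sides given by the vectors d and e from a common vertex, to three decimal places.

i: 10·2 - (-15)·(-4) = 20 - 60 = -40
j: (-15)·14 - (-15)·2 = -210 - (-30) = -180
k: (-15)·(-4) - 10·14 = 60 - 140 = -80
d × e = (-40, -180, -80)
|d × e| = √((-40)² + (-180)² + (-80)²) = √40400 ≈ 200.9975
area = ½ · 200.9975 ≈ 100.499

100.499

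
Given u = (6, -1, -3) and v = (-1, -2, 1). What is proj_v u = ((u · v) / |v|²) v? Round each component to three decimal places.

(1.167, 2.333, -1.167)

u · v = 6·(-1) + (-1)·(-2) + (-3)·1 = -6 + 2 - 3 = -7
|v|² = 1 + 4 + 1 = 6
proj_v u = (-7/6) · (-1, -2, 1) ≈ (1.167, 2.333, -1.167)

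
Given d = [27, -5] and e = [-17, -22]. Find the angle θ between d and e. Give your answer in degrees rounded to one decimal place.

d · e = 27·(-17) + (-5)·(-22) = -459 + 110 = -349
|d|² = 729 + 25 = 754,  |d| = √754 ≈ 27.459060
|e|² = 289 + 484 = 773,  |e| = √773 ≈ 27.802878
cos θ = -349 / (27.459060 · 27.802878) ≈ -0.45714
θ = arccos(-0.45714) ≈ 117.2°

117.2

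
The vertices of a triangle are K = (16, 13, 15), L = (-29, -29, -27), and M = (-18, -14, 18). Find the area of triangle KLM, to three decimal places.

KL = (-45, -42, -42),  KM = (-34, -27, 3)
i: (-42)·3 - (-42)·(-27) = -126 - 1134 = -1260
j: (-42)·(-34) - (-45)·3 = 1428 - (-135) = 1563
k: (-45)·(-27) - (-42)·(-34) = 1215 - 1428 = -213
KL × KM = (-1260, 1563, -213)
|KL × KM| = √4075938 ≈ 2018.8952
area = ½ · 2018.8952 ≈ 1009.448

1009.448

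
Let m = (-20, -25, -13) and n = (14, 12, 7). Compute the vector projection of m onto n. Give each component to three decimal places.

m · n = (-20)·14 + (-25)·12 + (-13)·7 = -280 - 300 - 91 = -671
|n|² = 196 + 144 + 49 = 389
proj_n m = (-671/389) · (14, 12, 7) ≈ (-24.149, -20.699, -12.075)

(-24.149, -20.699, -12.075)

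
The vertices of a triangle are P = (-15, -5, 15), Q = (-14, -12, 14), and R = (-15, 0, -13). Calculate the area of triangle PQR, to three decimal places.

101.501

PQ = (1, -7, -1),  PR = (0, 5, -28)
i: (-7)·(-28) - (-1)·5 = 196 - (-5) = 201
j: (-1)·0 - 1·(-28) = 0 - (-28) = 28
k: 1·5 - (-7)·0 = 5 - 0 = 5
PQ × PR = (201, 28, 5)
|PQ × PR| = √41210 ≈ 203.0025
area = ½ · 203.0025 ≈ 101.501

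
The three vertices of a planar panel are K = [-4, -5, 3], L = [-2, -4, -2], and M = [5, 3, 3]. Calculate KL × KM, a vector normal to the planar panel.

(40, -45, 7)

KL = (2, 1, -5)
KM = (9, 8, 0)
i: 1·0 - (-5)·8 = 0 - (-40) = 40
j: (-5)·9 - 2·0 = -45 - 0 = -45
k: 2·8 - 1·9 = 16 - 9 = 7
KL × KM = (40, -45, 7)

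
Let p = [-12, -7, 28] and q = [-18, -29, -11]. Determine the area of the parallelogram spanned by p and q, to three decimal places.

1115.393

i: (-7)·(-11) - 28·(-29) = 77 - (-812) = 889
j: 28·(-18) - (-12)·(-11) = -504 - 132 = -636
k: (-12)·(-29) - (-7)·(-18) = 348 - 126 = 222
p × q = (889, -636, 222)
|p × q| = √(889² + (-636)² + 222²) = √1244101 ≈ 1115.3928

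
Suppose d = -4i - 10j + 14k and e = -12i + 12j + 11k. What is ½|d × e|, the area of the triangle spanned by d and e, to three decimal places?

173.842

i: (-10)·11 - 14·12 = -110 - 168 = -278
j: 14·(-12) - (-4)·11 = -168 - (-44) = -124
k: (-4)·12 - (-10)·(-12) = -48 - 120 = -168
d × e = (-278, -124, -168)
|d × e| = √((-278)² + (-124)² + (-168)²) = √120884 ≈ 347.6838
area = ½ · 347.6838 ≈ 173.842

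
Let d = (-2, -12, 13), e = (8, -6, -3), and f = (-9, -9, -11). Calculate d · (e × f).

-3096

e × f:
i: (-6)·(-11) - (-3)·(-9) = 66 - 27 = 39
j: (-3)·(-9) - 8·(-11) = 27 - (-88) = 115
k: 8·(-9) - (-6)·(-9) = -72 - 54 = -126
e × f = (39, 115, -126)
d · (e × f) = (-2)·39 + (-12)·115 + 13·(-126) = -78 - 1380 - 1638 = -3096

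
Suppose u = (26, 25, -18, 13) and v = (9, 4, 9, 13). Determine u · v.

u · v = 26·9 + 25·4 + (-18)·9 + 13·13 = 234 + 100 - 162 + 169 = 341

341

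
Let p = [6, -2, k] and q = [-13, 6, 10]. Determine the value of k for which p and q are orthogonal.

9

p · q = 6·(-13) + (-2)·6 + k·10 = -90 + 10k
Set equal to 0: 10k = 90, so k = 9.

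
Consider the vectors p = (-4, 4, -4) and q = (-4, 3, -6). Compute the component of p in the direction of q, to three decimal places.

p · q = (-4)·(-4) + 4·3 + (-4)·(-6) = 16 + 12 + 24 = 52
|q| = √(16 + 9 + 36) = √61 ≈ 7.8102
comp_q p = 52 / √61 ≈ 6.658

6.658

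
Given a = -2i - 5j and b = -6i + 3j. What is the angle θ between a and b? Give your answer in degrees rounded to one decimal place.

a · b = (-2)·(-6) + (-5)·3 = 12 - 15 = -3
|a|² = 4 + 25 = 29,  |a| = √29 ≈ 5.385165
|b|² = 36 + 9 = 45,  |b| = √45 ≈ 6.708204
cos θ = -3 / (5.385165 · 6.708204) ≈ -0.08305
θ = arccos(-0.08305) ≈ 94.8°

94.8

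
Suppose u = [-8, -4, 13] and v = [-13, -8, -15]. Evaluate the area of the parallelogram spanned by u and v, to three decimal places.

i: (-4)·(-15) - 13·(-8) = 60 - (-104) = 164
j: 13·(-13) - (-8)·(-15) = -169 - 120 = -289
k: (-8)·(-8) - (-4)·(-13) = 64 - 52 = 12
u × v = (164, -289, 12)
|u × v| = √(164² + (-289)² + 12²) = √110561 ≈ 332.5071

332.507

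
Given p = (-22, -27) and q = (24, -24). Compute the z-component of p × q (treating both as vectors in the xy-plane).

(-22)·(-24) - (-27)·24 = 528 - (-648) = 1176

1176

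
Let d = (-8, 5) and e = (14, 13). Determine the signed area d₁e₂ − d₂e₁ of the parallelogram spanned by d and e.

(-8)·13 - 5·14 = -104 - 70 = -174

-174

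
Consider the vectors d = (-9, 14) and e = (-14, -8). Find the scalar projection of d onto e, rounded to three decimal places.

0.868

d · e = (-9)·(-14) + 14·(-8) = 126 - 112 = 14
|e| = √(196 + 64) = √260 ≈ 16.1245
comp_e d = 14 / √260 ≈ 0.868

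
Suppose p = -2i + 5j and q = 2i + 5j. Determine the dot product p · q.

21

p · q = (-2)·2 + 5·5 = -4 + 25 = 21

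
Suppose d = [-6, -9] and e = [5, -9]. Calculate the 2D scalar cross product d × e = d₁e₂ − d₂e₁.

99

(-6)·(-9) - (-9)·5 = 54 - (-45) = 99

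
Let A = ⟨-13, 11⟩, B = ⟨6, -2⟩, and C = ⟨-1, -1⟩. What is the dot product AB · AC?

AB = B − A = (19, -13)
AC = C − A = (12, -12)
AB · AC = 19·12 + (-13)·(-12) = 228 + 156 = 384

384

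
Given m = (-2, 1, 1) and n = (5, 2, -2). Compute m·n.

m · n = (-2)·5 + 1·2 + 1·(-2) = -10 + 2 - 2 = -10

-10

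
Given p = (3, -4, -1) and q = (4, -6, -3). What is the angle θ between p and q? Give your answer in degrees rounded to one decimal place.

11.7

p · q = 3·4 + (-4)·(-6) + (-1)·(-3) = 12 + 24 + 3 = 39
|p|² = 9 + 16 + 1 = 26,  |p| = √26 ≈ 5.099020
|q|² = 16 + 36 + 9 = 61,  |q| = √61 ≈ 7.810250
cos θ = 39 / (5.099020 · 7.810250) ≈ 0.97929
θ = arccos(0.97929) ≈ 11.7°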